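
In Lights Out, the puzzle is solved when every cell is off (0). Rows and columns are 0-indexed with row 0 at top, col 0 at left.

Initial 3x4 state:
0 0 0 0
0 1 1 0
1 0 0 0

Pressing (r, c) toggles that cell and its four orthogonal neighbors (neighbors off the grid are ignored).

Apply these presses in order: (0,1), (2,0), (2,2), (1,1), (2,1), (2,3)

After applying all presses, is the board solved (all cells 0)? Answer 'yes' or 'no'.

Answer: no

Derivation:
After press 1 at (0,1):
1 1 1 0
0 0 1 0
1 0 0 0

After press 2 at (2,0):
1 1 1 0
1 0 1 0
0 1 0 0

After press 3 at (2,2):
1 1 1 0
1 0 0 0
0 0 1 1

After press 4 at (1,1):
1 0 1 0
0 1 1 0
0 1 1 1

After press 5 at (2,1):
1 0 1 0
0 0 1 0
1 0 0 1

After press 6 at (2,3):
1 0 1 0
0 0 1 1
1 0 1 0

Lights still on: 6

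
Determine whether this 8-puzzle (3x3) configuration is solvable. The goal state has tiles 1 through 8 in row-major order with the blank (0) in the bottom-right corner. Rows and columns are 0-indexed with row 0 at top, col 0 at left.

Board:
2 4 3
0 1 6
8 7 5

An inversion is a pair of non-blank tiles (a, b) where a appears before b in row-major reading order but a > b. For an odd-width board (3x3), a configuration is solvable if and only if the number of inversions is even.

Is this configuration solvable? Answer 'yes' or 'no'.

Answer: yes

Derivation:
Inversions (pairs i<j in row-major order where tile[i] > tile[j] > 0): 8
8 is even, so the puzzle is solvable.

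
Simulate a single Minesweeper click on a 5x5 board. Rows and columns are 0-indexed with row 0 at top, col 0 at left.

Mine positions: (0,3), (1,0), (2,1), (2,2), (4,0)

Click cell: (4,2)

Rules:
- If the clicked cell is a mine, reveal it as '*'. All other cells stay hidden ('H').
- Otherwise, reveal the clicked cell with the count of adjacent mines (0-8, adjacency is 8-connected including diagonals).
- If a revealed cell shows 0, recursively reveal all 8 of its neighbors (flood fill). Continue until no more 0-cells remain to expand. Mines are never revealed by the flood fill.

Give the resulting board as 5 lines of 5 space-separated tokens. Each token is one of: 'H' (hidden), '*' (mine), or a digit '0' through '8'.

H H H H H
H H H 2 1
H H H 1 0
H 3 2 1 0
H 1 0 0 0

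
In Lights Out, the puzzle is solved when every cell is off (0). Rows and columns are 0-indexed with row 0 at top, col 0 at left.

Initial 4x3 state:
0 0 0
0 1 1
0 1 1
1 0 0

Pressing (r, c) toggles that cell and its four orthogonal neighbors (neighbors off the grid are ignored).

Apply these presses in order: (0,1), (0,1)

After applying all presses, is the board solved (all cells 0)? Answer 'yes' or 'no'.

After press 1 at (0,1):
1 1 1
0 0 1
0 1 1
1 0 0

After press 2 at (0,1):
0 0 0
0 1 1
0 1 1
1 0 0

Lights still on: 5

Answer: no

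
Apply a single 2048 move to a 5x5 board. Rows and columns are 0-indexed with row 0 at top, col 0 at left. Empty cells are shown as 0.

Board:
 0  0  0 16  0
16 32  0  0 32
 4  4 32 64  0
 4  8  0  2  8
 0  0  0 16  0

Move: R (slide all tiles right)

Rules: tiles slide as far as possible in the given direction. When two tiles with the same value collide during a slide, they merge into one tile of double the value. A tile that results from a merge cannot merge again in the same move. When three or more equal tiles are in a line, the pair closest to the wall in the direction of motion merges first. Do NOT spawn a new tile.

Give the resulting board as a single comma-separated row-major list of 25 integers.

Answer: 0, 0, 0, 0, 16, 0, 0, 0, 16, 64, 0, 0, 8, 32, 64, 0, 4, 8, 2, 8, 0, 0, 0, 0, 16

Derivation:
Slide right:
row 0: [0, 0, 0, 16, 0] -> [0, 0, 0, 0, 16]
row 1: [16, 32, 0, 0, 32] -> [0, 0, 0, 16, 64]
row 2: [4, 4, 32, 64, 0] -> [0, 0, 8, 32, 64]
row 3: [4, 8, 0, 2, 8] -> [0, 4, 8, 2, 8]
row 4: [0, 0, 0, 16, 0] -> [0, 0, 0, 0, 16]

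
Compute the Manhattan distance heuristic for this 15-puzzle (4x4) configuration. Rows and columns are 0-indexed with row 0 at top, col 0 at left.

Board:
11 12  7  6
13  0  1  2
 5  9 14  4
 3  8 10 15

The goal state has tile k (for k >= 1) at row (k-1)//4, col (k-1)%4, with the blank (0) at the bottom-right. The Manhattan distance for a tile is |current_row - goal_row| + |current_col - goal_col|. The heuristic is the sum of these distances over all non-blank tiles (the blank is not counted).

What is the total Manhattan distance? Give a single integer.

Answer: 38

Derivation:
Tile 11: (0,0)->(2,2) = 4
Tile 12: (0,1)->(2,3) = 4
Tile 7: (0,2)->(1,2) = 1
Tile 6: (0,3)->(1,1) = 3
Tile 13: (1,0)->(3,0) = 2
Tile 1: (1,2)->(0,0) = 3
Tile 2: (1,3)->(0,1) = 3
Tile 5: (2,0)->(1,0) = 1
Tile 9: (2,1)->(2,0) = 1
Tile 14: (2,2)->(3,1) = 2
Tile 4: (2,3)->(0,3) = 2
Tile 3: (3,0)->(0,2) = 5
Tile 8: (3,1)->(1,3) = 4
Tile 10: (3,2)->(2,1) = 2
Tile 15: (3,3)->(3,2) = 1
Sum: 4 + 4 + 1 + 3 + 2 + 3 + 3 + 1 + 1 + 2 + 2 + 5 + 4 + 2 + 1 = 38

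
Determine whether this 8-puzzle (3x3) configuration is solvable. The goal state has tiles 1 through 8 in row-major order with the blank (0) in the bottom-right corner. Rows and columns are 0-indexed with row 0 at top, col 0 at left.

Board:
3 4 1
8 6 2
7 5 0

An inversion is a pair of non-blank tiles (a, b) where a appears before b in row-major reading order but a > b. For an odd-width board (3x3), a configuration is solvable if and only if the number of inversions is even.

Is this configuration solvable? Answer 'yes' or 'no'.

Answer: no

Derivation:
Inversions (pairs i<j in row-major order where tile[i] > tile[j] > 0): 11
11 is odd, so the puzzle is not solvable.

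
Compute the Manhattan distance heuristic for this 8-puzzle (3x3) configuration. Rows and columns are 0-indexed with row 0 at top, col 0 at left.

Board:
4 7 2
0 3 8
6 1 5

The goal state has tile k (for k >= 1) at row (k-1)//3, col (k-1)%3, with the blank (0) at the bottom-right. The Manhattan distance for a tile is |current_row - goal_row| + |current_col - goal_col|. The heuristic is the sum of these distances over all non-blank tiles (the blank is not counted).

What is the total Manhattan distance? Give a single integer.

Tile 4: (0,0)->(1,0) = 1
Tile 7: (0,1)->(2,0) = 3
Tile 2: (0,2)->(0,1) = 1
Tile 3: (1,1)->(0,2) = 2
Tile 8: (1,2)->(2,1) = 2
Tile 6: (2,0)->(1,2) = 3
Tile 1: (2,1)->(0,0) = 3
Tile 5: (2,2)->(1,1) = 2
Sum: 1 + 3 + 1 + 2 + 2 + 3 + 3 + 2 = 17

Answer: 17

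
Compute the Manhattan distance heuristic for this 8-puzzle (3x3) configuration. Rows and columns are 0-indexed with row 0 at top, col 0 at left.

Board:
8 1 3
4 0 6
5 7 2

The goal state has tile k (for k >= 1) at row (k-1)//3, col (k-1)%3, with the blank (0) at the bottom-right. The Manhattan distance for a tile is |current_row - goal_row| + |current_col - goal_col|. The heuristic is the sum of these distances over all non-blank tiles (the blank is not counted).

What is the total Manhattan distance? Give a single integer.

Answer: 10

Derivation:
Tile 8: at (0,0), goal (2,1), distance |0-2|+|0-1| = 3
Tile 1: at (0,1), goal (0,0), distance |0-0|+|1-0| = 1
Tile 3: at (0,2), goal (0,2), distance |0-0|+|2-2| = 0
Tile 4: at (1,0), goal (1,0), distance |1-1|+|0-0| = 0
Tile 6: at (1,2), goal (1,2), distance |1-1|+|2-2| = 0
Tile 5: at (2,0), goal (1,1), distance |2-1|+|0-1| = 2
Tile 7: at (2,1), goal (2,0), distance |2-2|+|1-0| = 1
Tile 2: at (2,2), goal (0,1), distance |2-0|+|2-1| = 3
Sum: 3 + 1 + 0 + 0 + 0 + 2 + 1 + 3 = 10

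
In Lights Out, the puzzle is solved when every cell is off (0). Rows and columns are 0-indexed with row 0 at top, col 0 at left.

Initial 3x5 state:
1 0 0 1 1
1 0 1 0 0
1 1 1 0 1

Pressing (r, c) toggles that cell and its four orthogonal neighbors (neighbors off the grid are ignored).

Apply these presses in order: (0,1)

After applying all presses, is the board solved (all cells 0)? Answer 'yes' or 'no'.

After press 1 at (0,1):
0 1 1 1 1
1 1 1 0 0
1 1 1 0 1

Lights still on: 11

Answer: no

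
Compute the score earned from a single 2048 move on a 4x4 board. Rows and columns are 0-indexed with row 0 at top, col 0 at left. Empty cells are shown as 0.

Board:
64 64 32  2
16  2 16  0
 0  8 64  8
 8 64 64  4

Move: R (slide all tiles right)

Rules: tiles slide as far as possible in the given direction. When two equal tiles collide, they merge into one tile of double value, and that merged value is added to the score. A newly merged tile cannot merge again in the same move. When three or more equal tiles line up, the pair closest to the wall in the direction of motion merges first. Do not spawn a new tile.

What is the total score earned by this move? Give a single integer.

Answer: 256

Derivation:
Slide right:
row 0: [64, 64, 32, 2] -> [0, 128, 32, 2]  score +128 (running 128)
row 1: [16, 2, 16, 0] -> [0, 16, 2, 16]  score +0 (running 128)
row 2: [0, 8, 64, 8] -> [0, 8, 64, 8]  score +0 (running 128)
row 3: [8, 64, 64, 4] -> [0, 8, 128, 4]  score +128 (running 256)
Board after move:
  0 128  32   2
  0  16   2  16
  0   8  64   8
  0   8 128   4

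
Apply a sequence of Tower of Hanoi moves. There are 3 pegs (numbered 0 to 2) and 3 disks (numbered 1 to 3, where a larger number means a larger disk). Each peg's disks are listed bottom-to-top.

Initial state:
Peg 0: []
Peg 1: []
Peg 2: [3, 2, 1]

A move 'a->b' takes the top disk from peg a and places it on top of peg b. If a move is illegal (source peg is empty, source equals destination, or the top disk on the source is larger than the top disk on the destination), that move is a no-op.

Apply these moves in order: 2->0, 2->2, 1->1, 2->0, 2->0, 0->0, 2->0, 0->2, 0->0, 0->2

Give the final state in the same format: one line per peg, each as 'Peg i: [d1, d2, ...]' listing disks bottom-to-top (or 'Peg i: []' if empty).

After move 1 (2->0):
Peg 0: [1]
Peg 1: []
Peg 2: [3, 2]

After move 2 (2->2):
Peg 0: [1]
Peg 1: []
Peg 2: [3, 2]

After move 3 (1->1):
Peg 0: [1]
Peg 1: []
Peg 2: [3, 2]

After move 4 (2->0):
Peg 0: [1]
Peg 1: []
Peg 2: [3, 2]

After move 5 (2->0):
Peg 0: [1]
Peg 1: []
Peg 2: [3, 2]

After move 6 (0->0):
Peg 0: [1]
Peg 1: []
Peg 2: [3, 2]

After move 7 (2->0):
Peg 0: [1]
Peg 1: []
Peg 2: [3, 2]

After move 8 (0->2):
Peg 0: []
Peg 1: []
Peg 2: [3, 2, 1]

After move 9 (0->0):
Peg 0: []
Peg 1: []
Peg 2: [3, 2, 1]

After move 10 (0->2):
Peg 0: []
Peg 1: []
Peg 2: [3, 2, 1]

Answer: Peg 0: []
Peg 1: []
Peg 2: [3, 2, 1]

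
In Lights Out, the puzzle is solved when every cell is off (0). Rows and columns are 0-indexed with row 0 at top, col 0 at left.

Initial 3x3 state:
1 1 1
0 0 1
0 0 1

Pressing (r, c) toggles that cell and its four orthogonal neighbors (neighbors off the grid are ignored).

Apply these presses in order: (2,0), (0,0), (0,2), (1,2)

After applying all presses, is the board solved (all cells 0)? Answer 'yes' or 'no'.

After press 1 at (2,0):
1 1 1
1 0 1
1 1 1

After press 2 at (0,0):
0 0 1
0 0 1
1 1 1

After press 3 at (0,2):
0 1 0
0 0 0
1 1 1

After press 4 at (1,2):
0 1 1
0 1 1
1 1 0

Lights still on: 6

Answer: no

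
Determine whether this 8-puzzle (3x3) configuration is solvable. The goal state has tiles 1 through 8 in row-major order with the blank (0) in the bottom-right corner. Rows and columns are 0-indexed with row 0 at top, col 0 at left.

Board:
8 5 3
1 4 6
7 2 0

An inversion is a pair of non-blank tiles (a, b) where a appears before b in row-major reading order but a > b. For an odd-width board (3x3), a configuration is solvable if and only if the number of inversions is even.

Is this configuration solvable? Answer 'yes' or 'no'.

Answer: yes

Derivation:
Inversions (pairs i<j in row-major order where tile[i] > tile[j] > 0): 16
16 is even, so the puzzle is solvable.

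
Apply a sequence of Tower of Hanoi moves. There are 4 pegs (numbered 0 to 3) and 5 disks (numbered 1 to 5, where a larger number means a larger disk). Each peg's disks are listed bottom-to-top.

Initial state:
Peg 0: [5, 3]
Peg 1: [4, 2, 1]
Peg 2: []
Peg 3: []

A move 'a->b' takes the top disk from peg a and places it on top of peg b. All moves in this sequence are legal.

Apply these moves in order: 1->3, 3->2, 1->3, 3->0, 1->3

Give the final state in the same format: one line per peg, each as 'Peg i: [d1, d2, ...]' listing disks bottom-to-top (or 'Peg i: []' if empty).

Answer: Peg 0: [5, 3, 2]
Peg 1: []
Peg 2: [1]
Peg 3: [4]

Derivation:
After move 1 (1->3):
Peg 0: [5, 3]
Peg 1: [4, 2]
Peg 2: []
Peg 3: [1]

After move 2 (3->2):
Peg 0: [5, 3]
Peg 1: [4, 2]
Peg 2: [1]
Peg 3: []

After move 3 (1->3):
Peg 0: [5, 3]
Peg 1: [4]
Peg 2: [1]
Peg 3: [2]

After move 4 (3->0):
Peg 0: [5, 3, 2]
Peg 1: [4]
Peg 2: [1]
Peg 3: []

After move 5 (1->3):
Peg 0: [5, 3, 2]
Peg 1: []
Peg 2: [1]
Peg 3: [4]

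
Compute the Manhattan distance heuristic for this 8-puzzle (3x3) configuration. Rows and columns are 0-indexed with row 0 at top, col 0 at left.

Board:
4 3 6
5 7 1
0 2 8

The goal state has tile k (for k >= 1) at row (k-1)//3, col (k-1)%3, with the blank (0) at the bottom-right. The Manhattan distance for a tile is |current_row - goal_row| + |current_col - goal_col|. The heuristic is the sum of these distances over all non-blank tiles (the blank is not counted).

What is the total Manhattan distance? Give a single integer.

Tile 4: (0,0)->(1,0) = 1
Tile 3: (0,1)->(0,2) = 1
Tile 6: (0,2)->(1,2) = 1
Tile 5: (1,0)->(1,1) = 1
Tile 7: (1,1)->(2,0) = 2
Tile 1: (1,2)->(0,0) = 3
Tile 2: (2,1)->(0,1) = 2
Tile 8: (2,2)->(2,1) = 1
Sum: 1 + 1 + 1 + 1 + 2 + 3 + 2 + 1 = 12

Answer: 12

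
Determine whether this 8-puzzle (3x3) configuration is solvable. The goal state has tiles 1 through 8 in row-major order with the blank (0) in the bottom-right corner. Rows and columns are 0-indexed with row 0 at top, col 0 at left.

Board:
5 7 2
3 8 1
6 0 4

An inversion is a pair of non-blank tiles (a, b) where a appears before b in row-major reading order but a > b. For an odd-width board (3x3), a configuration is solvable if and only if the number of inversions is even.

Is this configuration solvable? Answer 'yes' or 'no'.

Inversions (pairs i<j in row-major order where tile[i] > tile[j] > 0): 15
15 is odd, so the puzzle is not solvable.

Answer: no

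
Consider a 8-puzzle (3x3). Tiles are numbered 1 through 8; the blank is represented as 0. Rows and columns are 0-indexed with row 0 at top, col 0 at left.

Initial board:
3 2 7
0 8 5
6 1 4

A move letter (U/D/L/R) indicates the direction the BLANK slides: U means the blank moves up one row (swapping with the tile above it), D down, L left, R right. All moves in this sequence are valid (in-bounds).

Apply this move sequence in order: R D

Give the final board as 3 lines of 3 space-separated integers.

Answer: 3 2 7
8 1 5
6 0 4

Derivation:
After move 1 (R):
3 2 7
8 0 5
6 1 4

After move 2 (D):
3 2 7
8 1 5
6 0 4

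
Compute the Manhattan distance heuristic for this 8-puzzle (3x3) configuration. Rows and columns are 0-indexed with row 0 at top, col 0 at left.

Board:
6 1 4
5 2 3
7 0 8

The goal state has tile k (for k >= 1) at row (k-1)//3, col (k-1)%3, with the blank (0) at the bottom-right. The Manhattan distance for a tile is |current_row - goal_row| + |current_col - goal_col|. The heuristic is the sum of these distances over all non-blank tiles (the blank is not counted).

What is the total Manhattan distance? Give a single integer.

Tile 6: (0,0)->(1,2) = 3
Tile 1: (0,1)->(0,0) = 1
Tile 4: (0,2)->(1,0) = 3
Tile 5: (1,0)->(1,1) = 1
Tile 2: (1,1)->(0,1) = 1
Tile 3: (1,2)->(0,2) = 1
Tile 7: (2,0)->(2,0) = 0
Tile 8: (2,2)->(2,1) = 1
Sum: 3 + 1 + 3 + 1 + 1 + 1 + 0 + 1 = 11

Answer: 11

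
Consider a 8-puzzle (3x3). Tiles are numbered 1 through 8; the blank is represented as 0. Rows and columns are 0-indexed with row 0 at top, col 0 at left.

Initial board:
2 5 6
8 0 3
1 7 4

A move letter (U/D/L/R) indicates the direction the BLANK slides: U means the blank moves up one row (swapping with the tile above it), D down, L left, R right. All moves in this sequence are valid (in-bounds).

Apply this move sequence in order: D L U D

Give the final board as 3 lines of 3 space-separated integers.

Answer: 2 5 6
8 7 3
0 1 4

Derivation:
After move 1 (D):
2 5 6
8 7 3
1 0 4

After move 2 (L):
2 5 6
8 7 3
0 1 4

After move 3 (U):
2 5 6
0 7 3
8 1 4

After move 4 (D):
2 5 6
8 7 3
0 1 4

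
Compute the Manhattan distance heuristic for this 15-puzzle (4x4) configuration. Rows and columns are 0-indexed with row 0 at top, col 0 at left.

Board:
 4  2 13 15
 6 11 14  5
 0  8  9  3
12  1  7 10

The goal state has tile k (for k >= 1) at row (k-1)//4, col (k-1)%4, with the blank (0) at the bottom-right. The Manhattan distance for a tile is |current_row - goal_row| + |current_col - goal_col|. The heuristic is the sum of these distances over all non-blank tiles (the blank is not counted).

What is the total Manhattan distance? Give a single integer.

Tile 4: at (0,0), goal (0,3), distance |0-0|+|0-3| = 3
Tile 2: at (0,1), goal (0,1), distance |0-0|+|1-1| = 0
Tile 13: at (0,2), goal (3,0), distance |0-3|+|2-0| = 5
Tile 15: at (0,3), goal (3,2), distance |0-3|+|3-2| = 4
Tile 6: at (1,0), goal (1,1), distance |1-1|+|0-1| = 1
Tile 11: at (1,1), goal (2,2), distance |1-2|+|1-2| = 2
Tile 14: at (1,2), goal (3,1), distance |1-3|+|2-1| = 3
Tile 5: at (1,3), goal (1,0), distance |1-1|+|3-0| = 3
Tile 8: at (2,1), goal (1,3), distance |2-1|+|1-3| = 3
Tile 9: at (2,2), goal (2,0), distance |2-2|+|2-0| = 2
Tile 3: at (2,3), goal (0,2), distance |2-0|+|3-2| = 3
Tile 12: at (3,0), goal (2,3), distance |3-2|+|0-3| = 4
Tile 1: at (3,1), goal (0,0), distance |3-0|+|1-0| = 4
Tile 7: at (3,2), goal (1,2), distance |3-1|+|2-2| = 2
Tile 10: at (3,3), goal (2,1), distance |3-2|+|3-1| = 3
Sum: 3 + 0 + 5 + 4 + 1 + 2 + 3 + 3 + 3 + 2 + 3 + 4 + 4 + 2 + 3 = 42

Answer: 42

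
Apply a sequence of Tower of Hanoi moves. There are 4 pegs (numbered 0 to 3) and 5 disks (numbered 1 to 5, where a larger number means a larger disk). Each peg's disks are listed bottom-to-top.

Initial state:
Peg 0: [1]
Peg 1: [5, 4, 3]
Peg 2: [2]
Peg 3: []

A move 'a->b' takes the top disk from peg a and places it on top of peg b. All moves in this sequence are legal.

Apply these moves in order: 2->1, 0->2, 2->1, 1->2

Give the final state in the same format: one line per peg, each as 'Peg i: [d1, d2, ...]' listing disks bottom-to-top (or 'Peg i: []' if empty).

After move 1 (2->1):
Peg 0: [1]
Peg 1: [5, 4, 3, 2]
Peg 2: []
Peg 3: []

After move 2 (0->2):
Peg 0: []
Peg 1: [5, 4, 3, 2]
Peg 2: [1]
Peg 3: []

After move 3 (2->1):
Peg 0: []
Peg 1: [5, 4, 3, 2, 1]
Peg 2: []
Peg 3: []

After move 4 (1->2):
Peg 0: []
Peg 1: [5, 4, 3, 2]
Peg 2: [1]
Peg 3: []

Answer: Peg 0: []
Peg 1: [5, 4, 3, 2]
Peg 2: [1]
Peg 3: []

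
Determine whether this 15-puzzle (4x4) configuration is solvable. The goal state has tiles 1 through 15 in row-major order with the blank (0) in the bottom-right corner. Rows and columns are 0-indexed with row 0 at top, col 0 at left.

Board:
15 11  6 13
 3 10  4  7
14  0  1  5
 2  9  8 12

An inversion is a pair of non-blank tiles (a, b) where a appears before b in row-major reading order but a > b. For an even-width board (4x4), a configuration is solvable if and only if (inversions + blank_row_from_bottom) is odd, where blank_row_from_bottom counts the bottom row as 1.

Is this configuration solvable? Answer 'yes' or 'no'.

Answer: yes

Derivation:
Inversions: 61
Blank is in row 2 (0-indexed from top), which is row 2 counting from the bottom (bottom = 1).
61 + 2 = 63, which is odd, so the puzzle is solvable.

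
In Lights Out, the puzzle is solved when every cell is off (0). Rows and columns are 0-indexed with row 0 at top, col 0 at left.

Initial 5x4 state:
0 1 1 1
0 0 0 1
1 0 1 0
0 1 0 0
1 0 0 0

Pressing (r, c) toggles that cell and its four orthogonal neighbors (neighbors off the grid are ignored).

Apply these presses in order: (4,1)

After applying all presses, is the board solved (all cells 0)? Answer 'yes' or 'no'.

After press 1 at (4,1):
0 1 1 1
0 0 0 1
1 0 1 0
0 0 0 0
0 1 1 0

Lights still on: 8

Answer: no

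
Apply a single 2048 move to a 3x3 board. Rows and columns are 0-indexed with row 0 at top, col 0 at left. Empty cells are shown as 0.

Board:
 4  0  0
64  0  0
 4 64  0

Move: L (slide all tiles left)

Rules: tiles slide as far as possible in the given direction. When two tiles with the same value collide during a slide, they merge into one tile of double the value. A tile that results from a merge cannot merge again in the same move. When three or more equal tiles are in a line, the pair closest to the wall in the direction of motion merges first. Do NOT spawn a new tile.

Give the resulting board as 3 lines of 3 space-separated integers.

Slide left:
row 0: [4, 0, 0] -> [4, 0, 0]
row 1: [64, 0, 0] -> [64, 0, 0]
row 2: [4, 64, 0] -> [4, 64, 0]

Answer:  4  0  0
64  0  0
 4 64  0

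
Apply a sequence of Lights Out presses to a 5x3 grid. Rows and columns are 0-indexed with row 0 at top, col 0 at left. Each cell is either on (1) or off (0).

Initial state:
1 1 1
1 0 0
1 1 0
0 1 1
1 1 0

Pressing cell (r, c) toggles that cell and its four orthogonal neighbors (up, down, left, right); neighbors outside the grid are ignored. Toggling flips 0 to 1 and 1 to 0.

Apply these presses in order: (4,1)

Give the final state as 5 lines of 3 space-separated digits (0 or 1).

After press 1 at (4,1):
1 1 1
1 0 0
1 1 0
0 0 1
0 0 1

Answer: 1 1 1
1 0 0
1 1 0
0 0 1
0 0 1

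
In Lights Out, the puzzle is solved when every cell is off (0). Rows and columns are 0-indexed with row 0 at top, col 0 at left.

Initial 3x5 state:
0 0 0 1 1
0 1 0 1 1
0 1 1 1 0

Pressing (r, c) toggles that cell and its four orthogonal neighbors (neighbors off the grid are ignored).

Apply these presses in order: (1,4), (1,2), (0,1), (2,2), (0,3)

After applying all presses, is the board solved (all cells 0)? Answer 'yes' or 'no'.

After press 1 at (1,4):
0 0 0 1 0
0 1 0 0 0
0 1 1 1 1

After press 2 at (1,2):
0 0 1 1 0
0 0 1 1 0
0 1 0 1 1

After press 3 at (0,1):
1 1 0 1 0
0 1 1 1 0
0 1 0 1 1

After press 4 at (2,2):
1 1 0 1 0
0 1 0 1 0
0 0 1 0 1

After press 5 at (0,3):
1 1 1 0 1
0 1 0 0 0
0 0 1 0 1

Lights still on: 7

Answer: no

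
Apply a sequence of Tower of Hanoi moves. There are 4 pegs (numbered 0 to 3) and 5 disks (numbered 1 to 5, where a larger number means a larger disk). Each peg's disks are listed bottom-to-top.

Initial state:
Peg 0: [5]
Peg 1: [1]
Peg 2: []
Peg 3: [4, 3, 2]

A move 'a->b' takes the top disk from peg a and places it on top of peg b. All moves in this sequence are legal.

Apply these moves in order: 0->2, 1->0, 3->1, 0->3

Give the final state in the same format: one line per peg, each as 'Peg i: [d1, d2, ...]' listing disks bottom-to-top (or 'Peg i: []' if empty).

Answer: Peg 0: []
Peg 1: [2]
Peg 2: [5]
Peg 3: [4, 3, 1]

Derivation:
After move 1 (0->2):
Peg 0: []
Peg 1: [1]
Peg 2: [5]
Peg 3: [4, 3, 2]

After move 2 (1->0):
Peg 0: [1]
Peg 1: []
Peg 2: [5]
Peg 3: [4, 3, 2]

After move 3 (3->1):
Peg 0: [1]
Peg 1: [2]
Peg 2: [5]
Peg 3: [4, 3]

After move 4 (0->3):
Peg 0: []
Peg 1: [2]
Peg 2: [5]
Peg 3: [4, 3, 1]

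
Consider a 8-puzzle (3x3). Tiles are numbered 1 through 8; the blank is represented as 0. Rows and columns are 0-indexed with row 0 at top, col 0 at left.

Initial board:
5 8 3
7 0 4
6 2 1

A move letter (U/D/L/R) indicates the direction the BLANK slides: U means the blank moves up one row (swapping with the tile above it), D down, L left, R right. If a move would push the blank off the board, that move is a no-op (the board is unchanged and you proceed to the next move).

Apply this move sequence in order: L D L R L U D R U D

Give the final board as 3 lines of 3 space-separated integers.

After move 1 (L):
5 8 3
0 7 4
6 2 1

After move 2 (D):
5 8 3
6 7 4
0 2 1

After move 3 (L):
5 8 3
6 7 4
0 2 1

After move 4 (R):
5 8 3
6 7 4
2 0 1

After move 5 (L):
5 8 3
6 7 4
0 2 1

After move 6 (U):
5 8 3
0 7 4
6 2 1

After move 7 (D):
5 8 3
6 7 4
0 2 1

After move 8 (R):
5 8 3
6 7 4
2 0 1

After move 9 (U):
5 8 3
6 0 4
2 7 1

After move 10 (D):
5 8 3
6 7 4
2 0 1

Answer: 5 8 3
6 7 4
2 0 1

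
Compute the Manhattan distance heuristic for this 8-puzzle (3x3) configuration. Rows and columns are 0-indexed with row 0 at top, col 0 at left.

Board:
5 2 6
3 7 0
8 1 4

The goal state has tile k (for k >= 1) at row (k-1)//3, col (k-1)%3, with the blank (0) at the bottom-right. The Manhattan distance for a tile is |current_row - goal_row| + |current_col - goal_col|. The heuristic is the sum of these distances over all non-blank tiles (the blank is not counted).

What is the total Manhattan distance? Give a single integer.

Tile 5: (0,0)->(1,1) = 2
Tile 2: (0,1)->(0,1) = 0
Tile 6: (0,2)->(1,2) = 1
Tile 3: (1,0)->(0,2) = 3
Tile 7: (1,1)->(2,0) = 2
Tile 8: (2,0)->(2,1) = 1
Tile 1: (2,1)->(0,0) = 3
Tile 4: (2,2)->(1,0) = 3
Sum: 2 + 0 + 1 + 3 + 2 + 1 + 3 + 3 = 15

Answer: 15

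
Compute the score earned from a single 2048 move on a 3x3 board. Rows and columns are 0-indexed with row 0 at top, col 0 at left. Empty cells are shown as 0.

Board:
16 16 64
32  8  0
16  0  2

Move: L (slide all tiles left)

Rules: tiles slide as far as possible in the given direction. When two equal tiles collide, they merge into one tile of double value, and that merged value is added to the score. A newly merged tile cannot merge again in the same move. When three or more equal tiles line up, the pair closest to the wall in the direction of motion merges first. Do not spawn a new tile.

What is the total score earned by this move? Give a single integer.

Slide left:
row 0: [16, 16, 64] -> [32, 64, 0]  score +32 (running 32)
row 1: [32, 8, 0] -> [32, 8, 0]  score +0 (running 32)
row 2: [16, 0, 2] -> [16, 2, 0]  score +0 (running 32)
Board after move:
32 64  0
32  8  0
16  2  0

Answer: 32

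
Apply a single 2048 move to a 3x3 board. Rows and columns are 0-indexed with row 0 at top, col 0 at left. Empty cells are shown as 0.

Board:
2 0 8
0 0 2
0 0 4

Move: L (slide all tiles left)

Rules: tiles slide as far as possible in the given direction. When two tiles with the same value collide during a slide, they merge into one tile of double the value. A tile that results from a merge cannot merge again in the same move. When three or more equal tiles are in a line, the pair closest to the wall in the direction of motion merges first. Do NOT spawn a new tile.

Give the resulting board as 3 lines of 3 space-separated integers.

Slide left:
row 0: [2, 0, 8] -> [2, 8, 0]
row 1: [0, 0, 2] -> [2, 0, 0]
row 2: [0, 0, 4] -> [4, 0, 0]

Answer: 2 8 0
2 0 0
4 0 0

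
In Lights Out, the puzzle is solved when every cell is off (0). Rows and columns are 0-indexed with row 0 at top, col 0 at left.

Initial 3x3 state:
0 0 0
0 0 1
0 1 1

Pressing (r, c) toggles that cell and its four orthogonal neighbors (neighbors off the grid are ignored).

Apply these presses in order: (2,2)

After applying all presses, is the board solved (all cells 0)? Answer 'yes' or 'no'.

After press 1 at (2,2):
0 0 0
0 0 0
0 0 0

Lights still on: 0

Answer: yes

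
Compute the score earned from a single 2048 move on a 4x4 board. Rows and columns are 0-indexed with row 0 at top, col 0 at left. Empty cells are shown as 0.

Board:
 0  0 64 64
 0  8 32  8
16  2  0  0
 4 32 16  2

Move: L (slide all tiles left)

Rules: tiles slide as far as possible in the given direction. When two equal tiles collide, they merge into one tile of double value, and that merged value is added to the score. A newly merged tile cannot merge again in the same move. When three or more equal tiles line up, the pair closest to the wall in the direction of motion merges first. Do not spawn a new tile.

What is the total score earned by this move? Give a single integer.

Slide left:
row 0: [0, 0, 64, 64] -> [128, 0, 0, 0]  score +128 (running 128)
row 1: [0, 8, 32, 8] -> [8, 32, 8, 0]  score +0 (running 128)
row 2: [16, 2, 0, 0] -> [16, 2, 0, 0]  score +0 (running 128)
row 3: [4, 32, 16, 2] -> [4, 32, 16, 2]  score +0 (running 128)
Board after move:
128   0   0   0
  8  32   8   0
 16   2   0   0
  4  32  16   2

Answer: 128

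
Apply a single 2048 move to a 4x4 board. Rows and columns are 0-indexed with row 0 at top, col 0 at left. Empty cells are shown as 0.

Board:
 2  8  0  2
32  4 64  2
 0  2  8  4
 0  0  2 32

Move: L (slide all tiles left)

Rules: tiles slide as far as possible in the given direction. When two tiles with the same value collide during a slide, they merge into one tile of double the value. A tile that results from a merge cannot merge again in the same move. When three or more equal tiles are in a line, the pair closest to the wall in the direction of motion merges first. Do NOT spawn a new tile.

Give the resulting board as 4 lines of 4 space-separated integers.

Slide left:
row 0: [2, 8, 0, 2] -> [2, 8, 2, 0]
row 1: [32, 4, 64, 2] -> [32, 4, 64, 2]
row 2: [0, 2, 8, 4] -> [2, 8, 4, 0]
row 3: [0, 0, 2, 32] -> [2, 32, 0, 0]

Answer:  2  8  2  0
32  4 64  2
 2  8  4  0
 2 32  0  0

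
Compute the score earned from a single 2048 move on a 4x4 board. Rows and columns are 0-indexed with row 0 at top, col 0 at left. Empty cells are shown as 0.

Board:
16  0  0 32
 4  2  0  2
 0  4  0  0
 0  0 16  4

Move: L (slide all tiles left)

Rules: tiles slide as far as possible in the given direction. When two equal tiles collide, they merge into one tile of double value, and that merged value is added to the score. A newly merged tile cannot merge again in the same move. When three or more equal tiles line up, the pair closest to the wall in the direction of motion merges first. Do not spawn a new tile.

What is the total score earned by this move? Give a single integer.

Answer: 4

Derivation:
Slide left:
row 0: [16, 0, 0, 32] -> [16, 32, 0, 0]  score +0 (running 0)
row 1: [4, 2, 0, 2] -> [4, 4, 0, 0]  score +4 (running 4)
row 2: [0, 4, 0, 0] -> [4, 0, 0, 0]  score +0 (running 4)
row 3: [0, 0, 16, 4] -> [16, 4, 0, 0]  score +0 (running 4)
Board after move:
16 32  0  0
 4  4  0  0
 4  0  0  0
16  4  0  0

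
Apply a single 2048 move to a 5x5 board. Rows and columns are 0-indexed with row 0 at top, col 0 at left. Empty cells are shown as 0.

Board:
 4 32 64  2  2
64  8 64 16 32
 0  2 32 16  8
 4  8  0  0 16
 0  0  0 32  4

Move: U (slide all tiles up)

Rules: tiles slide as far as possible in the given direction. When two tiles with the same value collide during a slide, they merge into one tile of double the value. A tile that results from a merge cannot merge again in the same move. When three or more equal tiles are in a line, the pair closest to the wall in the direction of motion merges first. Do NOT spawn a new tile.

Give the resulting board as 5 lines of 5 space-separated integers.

Answer:   4  32 128   2   2
 64   8  32  32  32
  4   2   0  32   8
  0   8   0   0  16
  0   0   0   0   4

Derivation:
Slide up:
col 0: [4, 64, 0, 4, 0] -> [4, 64, 4, 0, 0]
col 1: [32, 8, 2, 8, 0] -> [32, 8, 2, 8, 0]
col 2: [64, 64, 32, 0, 0] -> [128, 32, 0, 0, 0]
col 3: [2, 16, 16, 0, 32] -> [2, 32, 32, 0, 0]
col 4: [2, 32, 8, 16, 4] -> [2, 32, 8, 16, 4]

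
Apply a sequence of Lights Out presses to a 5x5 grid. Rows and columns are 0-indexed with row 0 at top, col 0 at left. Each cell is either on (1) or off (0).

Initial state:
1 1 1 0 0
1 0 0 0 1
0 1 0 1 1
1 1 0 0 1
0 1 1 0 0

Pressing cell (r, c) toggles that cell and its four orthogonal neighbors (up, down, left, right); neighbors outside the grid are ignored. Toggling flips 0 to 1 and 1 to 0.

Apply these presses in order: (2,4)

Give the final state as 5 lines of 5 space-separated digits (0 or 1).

After press 1 at (2,4):
1 1 1 0 0
1 0 0 0 0
0 1 0 0 0
1 1 0 0 0
0 1 1 0 0

Answer: 1 1 1 0 0
1 0 0 0 0
0 1 0 0 0
1 1 0 0 0
0 1 1 0 0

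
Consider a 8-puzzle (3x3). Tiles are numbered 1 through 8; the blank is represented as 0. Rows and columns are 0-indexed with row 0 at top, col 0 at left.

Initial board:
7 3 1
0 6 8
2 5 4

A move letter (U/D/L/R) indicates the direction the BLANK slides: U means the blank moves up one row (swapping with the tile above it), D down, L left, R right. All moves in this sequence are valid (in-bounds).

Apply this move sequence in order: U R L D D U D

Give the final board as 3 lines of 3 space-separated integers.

After move 1 (U):
0 3 1
7 6 8
2 5 4

After move 2 (R):
3 0 1
7 6 8
2 5 4

After move 3 (L):
0 3 1
7 6 8
2 5 4

After move 4 (D):
7 3 1
0 6 8
2 5 4

After move 5 (D):
7 3 1
2 6 8
0 5 4

After move 6 (U):
7 3 1
0 6 8
2 5 4

After move 7 (D):
7 3 1
2 6 8
0 5 4

Answer: 7 3 1
2 6 8
0 5 4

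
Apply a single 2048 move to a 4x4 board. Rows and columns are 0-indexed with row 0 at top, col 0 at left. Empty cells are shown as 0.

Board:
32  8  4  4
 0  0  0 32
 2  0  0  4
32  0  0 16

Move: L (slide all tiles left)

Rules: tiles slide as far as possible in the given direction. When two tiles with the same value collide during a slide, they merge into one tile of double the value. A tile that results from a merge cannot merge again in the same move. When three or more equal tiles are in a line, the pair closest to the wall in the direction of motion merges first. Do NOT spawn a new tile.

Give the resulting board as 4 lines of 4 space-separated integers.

Answer: 32  8  8  0
32  0  0  0
 2  4  0  0
32 16  0  0

Derivation:
Slide left:
row 0: [32, 8, 4, 4] -> [32, 8, 8, 0]
row 1: [0, 0, 0, 32] -> [32, 0, 0, 0]
row 2: [2, 0, 0, 4] -> [2, 4, 0, 0]
row 3: [32, 0, 0, 16] -> [32, 16, 0, 0]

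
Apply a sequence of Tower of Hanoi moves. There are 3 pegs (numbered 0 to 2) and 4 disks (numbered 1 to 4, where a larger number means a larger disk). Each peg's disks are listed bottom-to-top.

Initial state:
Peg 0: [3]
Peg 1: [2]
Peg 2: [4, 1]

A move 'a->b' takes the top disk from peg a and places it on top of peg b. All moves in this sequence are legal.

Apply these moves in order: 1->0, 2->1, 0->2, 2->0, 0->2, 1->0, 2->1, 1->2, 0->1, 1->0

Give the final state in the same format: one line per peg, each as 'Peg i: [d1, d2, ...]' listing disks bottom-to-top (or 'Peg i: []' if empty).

Answer: Peg 0: [3, 1]
Peg 1: []
Peg 2: [4, 2]

Derivation:
After move 1 (1->0):
Peg 0: [3, 2]
Peg 1: []
Peg 2: [4, 1]

After move 2 (2->1):
Peg 0: [3, 2]
Peg 1: [1]
Peg 2: [4]

After move 3 (0->2):
Peg 0: [3]
Peg 1: [1]
Peg 2: [4, 2]

After move 4 (2->0):
Peg 0: [3, 2]
Peg 1: [1]
Peg 2: [4]

After move 5 (0->2):
Peg 0: [3]
Peg 1: [1]
Peg 2: [4, 2]

After move 6 (1->0):
Peg 0: [3, 1]
Peg 1: []
Peg 2: [4, 2]

After move 7 (2->1):
Peg 0: [3, 1]
Peg 1: [2]
Peg 2: [4]

After move 8 (1->2):
Peg 0: [3, 1]
Peg 1: []
Peg 2: [4, 2]

After move 9 (0->1):
Peg 0: [3]
Peg 1: [1]
Peg 2: [4, 2]

After move 10 (1->0):
Peg 0: [3, 1]
Peg 1: []
Peg 2: [4, 2]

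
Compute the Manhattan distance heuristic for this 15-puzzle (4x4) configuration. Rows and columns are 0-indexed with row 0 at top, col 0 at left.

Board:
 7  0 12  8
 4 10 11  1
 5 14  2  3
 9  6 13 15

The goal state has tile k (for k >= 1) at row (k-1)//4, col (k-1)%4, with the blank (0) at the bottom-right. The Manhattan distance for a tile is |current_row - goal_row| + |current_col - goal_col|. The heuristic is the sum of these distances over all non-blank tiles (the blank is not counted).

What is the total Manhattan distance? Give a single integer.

Answer: 31

Derivation:
Tile 7: at (0,0), goal (1,2), distance |0-1|+|0-2| = 3
Tile 12: at (0,2), goal (2,3), distance |0-2|+|2-3| = 3
Tile 8: at (0,3), goal (1,3), distance |0-1|+|3-3| = 1
Tile 4: at (1,0), goal (0,3), distance |1-0|+|0-3| = 4
Tile 10: at (1,1), goal (2,1), distance |1-2|+|1-1| = 1
Tile 11: at (1,2), goal (2,2), distance |1-2|+|2-2| = 1
Tile 1: at (1,3), goal (0,0), distance |1-0|+|3-0| = 4
Tile 5: at (2,0), goal (1,0), distance |2-1|+|0-0| = 1
Tile 14: at (2,1), goal (3,1), distance |2-3|+|1-1| = 1
Tile 2: at (2,2), goal (0,1), distance |2-0|+|2-1| = 3
Tile 3: at (2,3), goal (0,2), distance |2-0|+|3-2| = 3
Tile 9: at (3,0), goal (2,0), distance |3-2|+|0-0| = 1
Tile 6: at (3,1), goal (1,1), distance |3-1|+|1-1| = 2
Tile 13: at (3,2), goal (3,0), distance |3-3|+|2-0| = 2
Tile 15: at (3,3), goal (3,2), distance |3-3|+|3-2| = 1
Sum: 3 + 3 + 1 + 4 + 1 + 1 + 4 + 1 + 1 + 3 + 3 + 1 + 2 + 2 + 1 = 31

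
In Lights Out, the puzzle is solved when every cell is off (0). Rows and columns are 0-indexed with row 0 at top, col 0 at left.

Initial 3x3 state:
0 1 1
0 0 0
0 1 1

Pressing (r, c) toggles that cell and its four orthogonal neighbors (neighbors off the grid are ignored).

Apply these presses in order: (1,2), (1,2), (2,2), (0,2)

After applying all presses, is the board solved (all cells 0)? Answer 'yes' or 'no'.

After press 1 at (1,2):
0 1 0
0 1 1
0 1 0

After press 2 at (1,2):
0 1 1
0 0 0
0 1 1

After press 3 at (2,2):
0 1 1
0 0 1
0 0 0

After press 4 at (0,2):
0 0 0
0 0 0
0 0 0

Lights still on: 0

Answer: yes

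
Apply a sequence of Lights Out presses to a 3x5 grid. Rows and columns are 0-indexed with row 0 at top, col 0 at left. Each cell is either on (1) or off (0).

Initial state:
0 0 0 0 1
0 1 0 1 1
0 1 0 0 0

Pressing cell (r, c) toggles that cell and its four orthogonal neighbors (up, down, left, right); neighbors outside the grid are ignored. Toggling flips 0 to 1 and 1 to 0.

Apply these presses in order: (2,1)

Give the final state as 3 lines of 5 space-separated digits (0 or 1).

Answer: 0 0 0 0 1
0 0 0 1 1
1 0 1 0 0

Derivation:
After press 1 at (2,1):
0 0 0 0 1
0 0 0 1 1
1 0 1 0 0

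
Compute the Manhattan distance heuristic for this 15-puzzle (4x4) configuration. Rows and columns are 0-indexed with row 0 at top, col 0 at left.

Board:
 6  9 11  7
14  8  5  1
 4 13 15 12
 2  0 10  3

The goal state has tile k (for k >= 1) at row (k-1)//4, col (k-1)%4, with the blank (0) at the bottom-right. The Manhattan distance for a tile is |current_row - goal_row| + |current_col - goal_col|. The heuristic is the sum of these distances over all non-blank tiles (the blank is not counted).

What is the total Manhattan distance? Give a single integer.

Answer: 38

Derivation:
Tile 6: (0,0)->(1,1) = 2
Tile 9: (0,1)->(2,0) = 3
Tile 11: (0,2)->(2,2) = 2
Tile 7: (0,3)->(1,2) = 2
Tile 14: (1,0)->(3,1) = 3
Tile 8: (1,1)->(1,3) = 2
Tile 5: (1,2)->(1,0) = 2
Tile 1: (1,3)->(0,0) = 4
Tile 4: (2,0)->(0,3) = 5
Tile 13: (2,1)->(3,0) = 2
Tile 15: (2,2)->(3,2) = 1
Tile 12: (2,3)->(2,3) = 0
Tile 2: (3,0)->(0,1) = 4
Tile 10: (3,2)->(2,1) = 2
Tile 3: (3,3)->(0,2) = 4
Sum: 2 + 3 + 2 + 2 + 3 + 2 + 2 + 4 + 5 + 2 + 1 + 0 + 4 + 2 + 4 = 38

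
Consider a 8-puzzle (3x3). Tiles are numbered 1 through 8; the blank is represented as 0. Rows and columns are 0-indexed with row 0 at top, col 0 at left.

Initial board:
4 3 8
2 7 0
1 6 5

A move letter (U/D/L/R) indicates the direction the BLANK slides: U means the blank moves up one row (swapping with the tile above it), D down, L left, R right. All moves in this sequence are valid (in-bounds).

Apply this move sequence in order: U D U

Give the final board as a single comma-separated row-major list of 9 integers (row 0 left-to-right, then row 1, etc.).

Answer: 4, 3, 0, 2, 7, 8, 1, 6, 5

Derivation:
After move 1 (U):
4 3 0
2 7 8
1 6 5

After move 2 (D):
4 3 8
2 7 0
1 6 5

After move 3 (U):
4 3 0
2 7 8
1 6 5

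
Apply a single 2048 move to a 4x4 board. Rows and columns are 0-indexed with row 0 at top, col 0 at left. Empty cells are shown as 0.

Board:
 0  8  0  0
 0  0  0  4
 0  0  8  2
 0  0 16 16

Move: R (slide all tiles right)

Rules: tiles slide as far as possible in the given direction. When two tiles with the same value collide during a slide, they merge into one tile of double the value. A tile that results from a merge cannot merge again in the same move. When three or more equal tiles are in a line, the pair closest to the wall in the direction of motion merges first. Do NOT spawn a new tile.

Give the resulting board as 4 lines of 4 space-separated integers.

Answer:  0  0  0  8
 0  0  0  4
 0  0  8  2
 0  0  0 32

Derivation:
Slide right:
row 0: [0, 8, 0, 0] -> [0, 0, 0, 8]
row 1: [0, 0, 0, 4] -> [0, 0, 0, 4]
row 2: [0, 0, 8, 2] -> [0, 0, 8, 2]
row 3: [0, 0, 16, 16] -> [0, 0, 0, 32]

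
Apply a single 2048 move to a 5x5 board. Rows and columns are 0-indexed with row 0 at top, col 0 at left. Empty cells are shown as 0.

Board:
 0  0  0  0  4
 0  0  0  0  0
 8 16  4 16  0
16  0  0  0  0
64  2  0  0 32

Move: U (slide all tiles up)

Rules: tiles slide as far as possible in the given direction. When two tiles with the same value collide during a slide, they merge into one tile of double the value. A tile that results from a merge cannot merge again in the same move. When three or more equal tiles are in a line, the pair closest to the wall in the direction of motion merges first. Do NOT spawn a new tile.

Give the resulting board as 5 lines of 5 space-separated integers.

Answer:  8 16  4 16  4
16  2  0  0 32
64  0  0  0  0
 0  0  0  0  0
 0  0  0  0  0

Derivation:
Slide up:
col 0: [0, 0, 8, 16, 64] -> [8, 16, 64, 0, 0]
col 1: [0, 0, 16, 0, 2] -> [16, 2, 0, 0, 0]
col 2: [0, 0, 4, 0, 0] -> [4, 0, 0, 0, 0]
col 3: [0, 0, 16, 0, 0] -> [16, 0, 0, 0, 0]
col 4: [4, 0, 0, 0, 32] -> [4, 32, 0, 0, 0]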